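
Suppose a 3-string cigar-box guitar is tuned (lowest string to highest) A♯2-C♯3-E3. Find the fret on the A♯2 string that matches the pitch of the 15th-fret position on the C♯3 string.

18

Fret 15 on C♯3 is MIDI 49 + 15 = 64 (E4). On the A♯2 string (open MIDI 46), that pitch is 64 − 46 = fret 18.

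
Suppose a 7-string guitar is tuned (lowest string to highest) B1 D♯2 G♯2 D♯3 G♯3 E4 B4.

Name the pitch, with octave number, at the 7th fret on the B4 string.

Each fret is one semitone, so B4 + 7 = F♯5.
(Equivalently spelled G♭5.)

F♯5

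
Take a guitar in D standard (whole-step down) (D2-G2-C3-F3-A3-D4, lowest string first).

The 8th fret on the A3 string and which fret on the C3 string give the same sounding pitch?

A3 at fret 8 is A3 + 8 semitones = F4.
The open C3 string is 9 semitones below the open A3, so the same pitch on the C3 string lies at fret 8 + 9 = 17.

17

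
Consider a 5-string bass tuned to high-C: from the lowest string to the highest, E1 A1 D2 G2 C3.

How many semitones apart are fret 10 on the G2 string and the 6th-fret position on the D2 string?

G2 at fret 10 → F3 (MIDI 53); D2 at fret 6 → G#2 (MIDI 44).
53 − 44 = 9, so the two pitches are 9 semitones apart, with F3 the higher.

9 semitones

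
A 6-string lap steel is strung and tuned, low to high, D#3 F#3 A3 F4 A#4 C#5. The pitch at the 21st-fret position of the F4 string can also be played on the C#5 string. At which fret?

13

F4 at fret 21 is F4 + 21 semitones = D6.
The open C#5 string is 8 semitones above the open F4, so the same pitch on the C#5 string lies at fret 21 − 8 = 13.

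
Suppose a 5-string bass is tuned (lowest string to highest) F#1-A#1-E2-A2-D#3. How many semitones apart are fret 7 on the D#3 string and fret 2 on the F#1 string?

D#3 at fret 7 → A#3 (MIDI 58); F#1 at fret 2 → G#1 (MIDI 32).
58 − 32 = 26, so the two pitches are 26 semitones apart, with A#3 the higher.

26 semitones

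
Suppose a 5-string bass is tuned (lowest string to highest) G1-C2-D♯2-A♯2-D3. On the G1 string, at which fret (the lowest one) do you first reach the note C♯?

From G1, count semitones up the chromatic scale until reaching C♯: G–G#–A–A#–B–C–C# — 6 steps.

6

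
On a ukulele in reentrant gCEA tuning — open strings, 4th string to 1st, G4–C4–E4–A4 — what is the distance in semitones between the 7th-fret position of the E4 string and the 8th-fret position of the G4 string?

E4 at fret 7 → B4 (MIDI 71); G4 at fret 8 → D#5 (MIDI 75).
71 − 75 = -4, so the two pitches are 4 semitones apart, with D#5 the higher.

4 semitones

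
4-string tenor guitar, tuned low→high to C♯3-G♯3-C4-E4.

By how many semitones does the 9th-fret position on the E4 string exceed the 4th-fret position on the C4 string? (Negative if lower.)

E4 at fret 9 → C♯5 (MIDI 73); C4 at fret 4 → E4 (MIDI 64).
73 − 64 = 9, so the two pitches are 9 semitones apart.

9 semitones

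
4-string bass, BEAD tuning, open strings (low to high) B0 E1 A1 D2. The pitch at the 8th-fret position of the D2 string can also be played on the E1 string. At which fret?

18

D2 at fret 8 is D2 + 8 semitones = A#2.
The open E1 string is 10 semitones below the open D2, so the same pitch on the E1 string lies at fret 8 + 10 = 18.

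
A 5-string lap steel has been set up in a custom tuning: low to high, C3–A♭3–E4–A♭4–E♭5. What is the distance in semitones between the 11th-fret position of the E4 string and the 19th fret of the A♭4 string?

E4 at fret 11 → E♭5 (MIDI 75); A♭4 at fret 19 → E♭6 (MIDI 87).
75 − 87 = -12, so the two pitches are 12 semitones apart, with E♭6 the higher.

12 semitones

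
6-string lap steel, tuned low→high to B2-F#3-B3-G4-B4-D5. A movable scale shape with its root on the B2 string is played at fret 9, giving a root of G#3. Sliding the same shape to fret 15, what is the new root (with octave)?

Moving from fret 9 to fret 15 shifts the root by 6 semitones.
G#3 up 6 semitones is D4.

D4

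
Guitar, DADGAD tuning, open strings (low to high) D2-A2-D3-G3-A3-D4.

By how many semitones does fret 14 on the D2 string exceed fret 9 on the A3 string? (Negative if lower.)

-14 semitones

D2 at fret 14 → E3 (MIDI 52); A3 at fret 9 → F♯4 (MIDI 66).
52 − 66 = -14, so the two pitches are 14 semitones apart.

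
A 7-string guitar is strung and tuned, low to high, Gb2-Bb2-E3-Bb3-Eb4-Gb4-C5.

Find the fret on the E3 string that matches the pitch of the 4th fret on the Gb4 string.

Fret 4 on Gb4 is MIDI 66 + 4 = 70 (Bb4). On the E3 string (open MIDI 52), that pitch is 70 − 52 = fret 18.

18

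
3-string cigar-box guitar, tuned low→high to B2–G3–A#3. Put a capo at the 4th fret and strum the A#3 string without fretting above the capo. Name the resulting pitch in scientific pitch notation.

D4

The capo raises the open A#3 by 4 semitones to D4; fretting 0 more gives A#3 + 4 + 0 = A#3 + 4 semitones = D4.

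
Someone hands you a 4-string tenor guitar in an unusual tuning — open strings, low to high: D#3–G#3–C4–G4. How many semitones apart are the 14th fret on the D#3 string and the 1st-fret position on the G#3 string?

8 semitones

D#3 at fret 14 → F4 (MIDI 65); G#3 at fret 1 → A3 (MIDI 57).
65 − 57 = 8, so the two pitches are 8 semitones apart, with F4 the higher.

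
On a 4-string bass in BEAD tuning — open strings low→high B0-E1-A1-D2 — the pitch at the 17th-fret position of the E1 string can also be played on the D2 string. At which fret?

Fret 17 on E1 is MIDI 28 + 17 = 45 (A2). On the D2 string (open MIDI 38), that pitch is 45 − 38 = fret 7.

7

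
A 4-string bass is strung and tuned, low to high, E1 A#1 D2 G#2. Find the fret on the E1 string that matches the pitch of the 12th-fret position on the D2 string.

22

Fret 12 on D2 is MIDI 38 + 12 = 50 (D3). On the E1 string (open MIDI 28), that pitch is 50 − 28 = fret 22.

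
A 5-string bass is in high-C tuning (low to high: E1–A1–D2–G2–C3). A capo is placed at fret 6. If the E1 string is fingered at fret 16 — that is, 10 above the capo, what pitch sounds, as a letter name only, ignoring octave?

The capo raises the open E1 by 6 semitones to A#1; fretting 10 more gives E1 + 6 + 10 = E1 + 16 semitones, landing on G#.
(Also written Ab.)

G#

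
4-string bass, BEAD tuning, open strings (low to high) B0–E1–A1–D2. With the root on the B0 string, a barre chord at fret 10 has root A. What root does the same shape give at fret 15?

Moving from fret 10 to fret 15 shifts the root by 5 semitones.
A up 5 semitones is D.

D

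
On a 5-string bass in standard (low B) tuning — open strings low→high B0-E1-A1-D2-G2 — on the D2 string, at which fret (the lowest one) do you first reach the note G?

From D2, count semitones up the chromatic scale until reaching G: D–D#–E–F–F#–G — 5 steps.

5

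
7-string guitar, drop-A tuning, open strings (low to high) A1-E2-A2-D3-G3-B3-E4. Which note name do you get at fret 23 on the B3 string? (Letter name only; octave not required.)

B3 is MIDI 59. Adding 23 gives 82; 82 mod 12 = 10, i.e. A#.

A#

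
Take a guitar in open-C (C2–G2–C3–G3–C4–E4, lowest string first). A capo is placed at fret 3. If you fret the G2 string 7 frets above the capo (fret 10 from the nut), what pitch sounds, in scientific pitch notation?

F3

The capo raises the open G2 by 3 semitones to A#2; fretting 7 more gives G2 + 3 + 7 = G2 + 10 semitones = F3.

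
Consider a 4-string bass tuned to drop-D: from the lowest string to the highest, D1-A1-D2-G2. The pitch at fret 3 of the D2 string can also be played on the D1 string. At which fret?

D2 at fret 3 is D2 + 3 semitones = F2.
The open D1 string is 12 semitones below the open D2, so the same pitch on the D1 string lies at fret 3 + 12 = 15.

15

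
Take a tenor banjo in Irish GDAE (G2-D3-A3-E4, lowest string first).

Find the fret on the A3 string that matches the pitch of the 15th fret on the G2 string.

1

G2 at fret 15 is G2 + 15 semitones = A♯3.
The open A3 string is 14 semitones above the open G2, so the same pitch on the A3 string lies at fret 15 − 14 = 1.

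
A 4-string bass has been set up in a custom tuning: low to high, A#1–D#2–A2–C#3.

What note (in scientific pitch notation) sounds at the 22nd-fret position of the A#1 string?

G#3

The open A#1 string plus 22 semitones: A#–B–C–C#–…–F#–G–G#.
The walk passes from B into C 2 times, so the octave number goes from 1 to 3.
(Equivalently spelled Ab3.)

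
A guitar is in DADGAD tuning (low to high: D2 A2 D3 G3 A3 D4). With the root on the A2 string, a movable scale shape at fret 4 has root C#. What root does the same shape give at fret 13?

A#

Moving from fret 4 to fret 13 shifts the root by 9 semitones.
C# up 9 semitones is A#.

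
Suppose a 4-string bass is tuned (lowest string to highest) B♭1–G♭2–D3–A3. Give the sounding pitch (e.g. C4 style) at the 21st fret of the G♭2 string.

E♭4

G♭2 is MIDI 42. Adding 21 gives 63, which is E♭4.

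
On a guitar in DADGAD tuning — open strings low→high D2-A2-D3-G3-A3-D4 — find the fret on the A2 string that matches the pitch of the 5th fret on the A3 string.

17

A3 at fret 5 is A3 + 5 semitones = D4.
The open A2 string is 12 semitones below the open A3, so the same pitch on the A2 string lies at fret 5 + 12 = 17.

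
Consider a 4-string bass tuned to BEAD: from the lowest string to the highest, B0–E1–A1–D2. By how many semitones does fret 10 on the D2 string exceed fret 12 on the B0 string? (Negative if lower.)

D2 at fret 10 → C3 (MIDI 48); B0 at fret 12 → B1 (MIDI 35).
48 − 35 = 13, so the two pitches are 13 semitones apart.

13 semitones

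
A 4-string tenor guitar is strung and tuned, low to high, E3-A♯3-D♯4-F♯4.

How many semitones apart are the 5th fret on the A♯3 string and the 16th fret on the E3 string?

A♯3 at fret 5 → D♯4 (MIDI 63); E3 at fret 16 → G♯4 (MIDI 68).
63 − 68 = -5, so the two pitches are 5 semitones apart, with G♯4 the higher.

5 semitones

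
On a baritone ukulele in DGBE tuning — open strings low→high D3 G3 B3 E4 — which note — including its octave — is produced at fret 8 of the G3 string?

G3 is MIDI 55. Adding 8 gives 63, which is D♯4.

D♯4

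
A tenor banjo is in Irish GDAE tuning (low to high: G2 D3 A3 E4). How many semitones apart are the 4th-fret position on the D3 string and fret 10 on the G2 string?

1 semitone

D3 at fret 4 → F♯3 (MIDI 54); G2 at fret 10 → F3 (MIDI 53).
54 − 53 = 1, so the two pitches are 1 semitone apart, with F♯3 the higher.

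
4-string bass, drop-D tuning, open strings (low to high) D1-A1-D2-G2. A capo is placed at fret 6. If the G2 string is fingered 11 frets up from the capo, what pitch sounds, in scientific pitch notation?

The capo raises the open G2 by 6 semitones to C#3; fretting 11 more gives G2 + 6 + 11 = G2 + 17 semitones = C4.

C4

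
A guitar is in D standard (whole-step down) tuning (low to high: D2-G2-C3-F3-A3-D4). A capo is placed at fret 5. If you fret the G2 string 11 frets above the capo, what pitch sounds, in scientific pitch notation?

B3

The capo raises the open G2 by 5 semitones to C3; fretting 11 more gives G2 + 5 + 11 = G2 + 16 semitones = B3.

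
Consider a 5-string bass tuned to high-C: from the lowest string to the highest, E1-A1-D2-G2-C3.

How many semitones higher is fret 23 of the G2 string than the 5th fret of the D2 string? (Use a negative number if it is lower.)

G2 at fret 23 → F#4 (MIDI 66); D2 at fret 5 → G2 (MIDI 43).
66 − 43 = 23, so the two pitches are 23 semitones apart.

23 semitones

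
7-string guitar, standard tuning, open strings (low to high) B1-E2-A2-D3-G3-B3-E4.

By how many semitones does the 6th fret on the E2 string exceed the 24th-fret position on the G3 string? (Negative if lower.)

-33 semitones

E2 at fret 6 → A♯2 (MIDI 46); G3 at fret 24 → G5 (MIDI 79).
46 − 79 = -33, so the two pitches are 33 semitones apart.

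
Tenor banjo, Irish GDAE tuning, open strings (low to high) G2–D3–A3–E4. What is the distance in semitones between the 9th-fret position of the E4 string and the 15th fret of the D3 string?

E4 at fret 9 → C♯5 (MIDI 73); D3 at fret 15 → F4 (MIDI 65).
73 − 65 = 8, so the two pitches are 8 semitones apart, with C♯5 the higher.

8 semitones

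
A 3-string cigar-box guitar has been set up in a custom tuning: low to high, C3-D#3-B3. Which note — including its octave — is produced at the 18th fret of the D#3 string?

Each fret is one semitone, so D#3 + 18 = A4.

A4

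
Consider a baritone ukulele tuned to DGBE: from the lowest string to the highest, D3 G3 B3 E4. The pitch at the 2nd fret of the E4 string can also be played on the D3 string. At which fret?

Fret 2 on E4 is MIDI 64 + 2 = 66 (F♯4). On the D3 string (open MIDI 50), that pitch is 66 − 50 = fret 16.

16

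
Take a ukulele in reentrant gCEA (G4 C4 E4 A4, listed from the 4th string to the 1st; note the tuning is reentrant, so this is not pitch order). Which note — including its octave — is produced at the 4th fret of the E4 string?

The open E4 string plus 4 semitones: E–F–F#–G–G#.
No B→C boundary is crossed, so the octave stays at 4.
(Equivalently spelled Ab4.)

G#4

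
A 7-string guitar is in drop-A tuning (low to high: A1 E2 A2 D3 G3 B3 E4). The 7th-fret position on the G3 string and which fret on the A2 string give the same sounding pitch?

Fret 7 on G3 is MIDI 55 + 7 = 62 (D4). On the A2 string (open MIDI 45), that pitch is 62 − 45 = fret 17.

17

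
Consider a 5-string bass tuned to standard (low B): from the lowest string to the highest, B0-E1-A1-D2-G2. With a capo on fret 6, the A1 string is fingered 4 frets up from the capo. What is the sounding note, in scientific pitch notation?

The capo raises the open A1 by 6 semitones to D♯2; fretting 4 more gives A1 + 6 + 4 = A1 + 10 semitones = G2.

G2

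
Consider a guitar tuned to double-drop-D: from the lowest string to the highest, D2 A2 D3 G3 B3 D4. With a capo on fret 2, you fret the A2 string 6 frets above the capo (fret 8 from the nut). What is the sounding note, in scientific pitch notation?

The capo raises the open A2 by 2 semitones to B2; fretting 6 more gives A2 + 2 + 6 = A2 + 8 semitones = F3.

F3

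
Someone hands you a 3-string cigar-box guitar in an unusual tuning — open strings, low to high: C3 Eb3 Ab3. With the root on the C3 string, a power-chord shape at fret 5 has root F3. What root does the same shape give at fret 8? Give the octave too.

Ab3

Moving from fret 5 to fret 8 shifts the root by 3 semitones.
F3 up 3 semitones is Ab3.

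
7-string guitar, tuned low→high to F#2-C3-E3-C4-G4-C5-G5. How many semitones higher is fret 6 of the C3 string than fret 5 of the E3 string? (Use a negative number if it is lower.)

-3 semitones

C3 at fret 6 → F#3 (MIDI 54); E3 at fret 5 → A3 (MIDI 57).
54 − 57 = -3, so the two pitches are 3 semitones apart.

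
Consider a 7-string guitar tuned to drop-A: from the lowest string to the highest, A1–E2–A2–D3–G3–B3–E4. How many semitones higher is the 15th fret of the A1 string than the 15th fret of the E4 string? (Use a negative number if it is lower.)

A1 at fret 15 → C3 (MIDI 48); E4 at fret 15 → G5 (MIDI 79).
48 − 79 = -31, so the two pitches are 31 semitones apart.

-31 semitones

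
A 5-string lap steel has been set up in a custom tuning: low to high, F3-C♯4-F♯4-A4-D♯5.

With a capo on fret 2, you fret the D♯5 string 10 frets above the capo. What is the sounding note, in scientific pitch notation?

The capo raises the open D♯5 by 2 semitones to F5; fretting 10 more gives D♯5 + 2 + 10 = D♯5 + 12 semitones = D♯6.
(Also written E♭.)

D♯6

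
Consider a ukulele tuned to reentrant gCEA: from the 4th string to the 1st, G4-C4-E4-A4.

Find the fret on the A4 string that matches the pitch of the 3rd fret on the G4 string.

1

Fret 3 on G4 is MIDI 67 + 3 = 70 (A#4). On the A4 string (open MIDI 69), that pitch is 70 − 69 = fret 1.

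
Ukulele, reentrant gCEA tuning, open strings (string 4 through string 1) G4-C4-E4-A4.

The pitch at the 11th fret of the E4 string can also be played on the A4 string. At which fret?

6

E4 at fret 11 is E4 + 11 semitones = D#5.
The open A4 string is 5 semitones above the open E4, so the same pitch on the A4 string lies at fret 11 − 5 = 6.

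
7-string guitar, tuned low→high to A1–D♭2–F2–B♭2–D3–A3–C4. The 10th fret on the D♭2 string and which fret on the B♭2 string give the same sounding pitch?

1

Fret 10 on D♭2 is MIDI 37 + 10 = 47 (B2). On the B♭2 string (open MIDI 46), that pitch is 47 − 46 = fret 1.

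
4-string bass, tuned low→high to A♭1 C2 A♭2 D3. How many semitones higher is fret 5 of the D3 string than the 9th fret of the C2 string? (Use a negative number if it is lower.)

D3 at fret 5 → G3 (MIDI 55); C2 at fret 9 → A2 (MIDI 45).
55 − 45 = 10, so the two pitches are 10 semitones apart.

10 semitones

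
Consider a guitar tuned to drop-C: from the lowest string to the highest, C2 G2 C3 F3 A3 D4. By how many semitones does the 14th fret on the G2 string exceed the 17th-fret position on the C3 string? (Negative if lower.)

-8 semitones

G2 at fret 14 → A3 (MIDI 57); C3 at fret 17 → F4 (MIDI 65).
57 − 65 = -8, so the two pitches are 8 semitones apart.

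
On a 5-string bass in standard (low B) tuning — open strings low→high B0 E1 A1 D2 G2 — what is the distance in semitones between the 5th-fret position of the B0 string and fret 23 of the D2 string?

33 semitones

B0 at fret 5 → E1 (MIDI 28); D2 at fret 23 → C#4 (MIDI 61).
28 − 61 = -33, so the two pitches are 33 semitones apart, with C#4 the higher.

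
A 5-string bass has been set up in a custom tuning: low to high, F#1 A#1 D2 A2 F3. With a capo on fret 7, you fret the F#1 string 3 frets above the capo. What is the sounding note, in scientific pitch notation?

E2

The capo raises the open F#1 by 7 semitones to C#2; fretting 3 more gives F#1 + 7 + 3 = F#1 + 10 semitones = E2.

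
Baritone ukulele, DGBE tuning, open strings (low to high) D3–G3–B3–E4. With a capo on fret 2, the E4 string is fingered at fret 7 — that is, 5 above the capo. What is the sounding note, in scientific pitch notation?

The capo raises the open E4 by 2 semitones to F#4; fretting 5 more gives E4 + 2 + 5 = E4 + 7 semitones = B4.

B4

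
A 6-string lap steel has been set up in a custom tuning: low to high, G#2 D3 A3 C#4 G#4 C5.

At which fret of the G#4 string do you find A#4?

A#4 is 2 semitones above the open G#4 (G#–A–A#), so it sits at fret 2.

2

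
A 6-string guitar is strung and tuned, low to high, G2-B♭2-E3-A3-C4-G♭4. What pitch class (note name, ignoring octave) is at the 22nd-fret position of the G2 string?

G2 is MIDI 43. Adding 22 gives 65; 65 mod 12 = 5, i.e. F.

F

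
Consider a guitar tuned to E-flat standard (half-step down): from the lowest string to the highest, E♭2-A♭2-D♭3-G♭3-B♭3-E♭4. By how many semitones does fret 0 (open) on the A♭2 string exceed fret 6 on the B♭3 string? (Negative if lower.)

A♭2 at fret 0 → A♭2 (MIDI 44); B♭3 at fret 6 → E4 (MIDI 64).
44 − 64 = -20, so the two pitches are 20 semitones apart.

-20 semitones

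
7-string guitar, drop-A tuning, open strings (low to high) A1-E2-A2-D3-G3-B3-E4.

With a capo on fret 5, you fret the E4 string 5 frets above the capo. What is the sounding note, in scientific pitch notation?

D5

The capo raises the open E4 by 5 semitones to A4; fretting 5 more gives E4 + 5 + 5 = E4 + 10 semitones = D5.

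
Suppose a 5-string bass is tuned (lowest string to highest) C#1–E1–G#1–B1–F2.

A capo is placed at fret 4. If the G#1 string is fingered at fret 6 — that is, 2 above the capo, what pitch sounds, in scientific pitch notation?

D2

The capo raises the open G#1 by 4 semitones to C2; fretting 2 more gives G#1 + 4 + 2 = G#1 + 6 semitones = D2.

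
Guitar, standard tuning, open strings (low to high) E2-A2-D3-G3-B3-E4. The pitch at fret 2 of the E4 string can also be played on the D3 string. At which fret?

16

Fret 2 on E4 is MIDI 64 + 2 = 66 (F#4). On the D3 string (open MIDI 50), that pitch is 66 − 50 = fret 16.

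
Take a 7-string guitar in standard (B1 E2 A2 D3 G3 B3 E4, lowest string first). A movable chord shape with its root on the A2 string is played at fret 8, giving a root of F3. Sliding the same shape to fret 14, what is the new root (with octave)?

B3

Moving from fret 8 to fret 14 shifts the root by 6 semitones.
F3 up 6 semitones is B3.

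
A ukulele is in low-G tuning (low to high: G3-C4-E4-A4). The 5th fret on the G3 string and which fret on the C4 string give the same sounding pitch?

0

Fret 5 on G3 is MIDI 55 + 5 = 60 (C4). On the C4 string (open MIDI 60), that pitch is 60 − 60 = fret 0.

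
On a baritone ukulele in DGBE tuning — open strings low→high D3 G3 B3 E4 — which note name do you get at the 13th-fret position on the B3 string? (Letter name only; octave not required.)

The open B3 string plus 13 semitones: B–C–C#–D–…–A#–B–C.

C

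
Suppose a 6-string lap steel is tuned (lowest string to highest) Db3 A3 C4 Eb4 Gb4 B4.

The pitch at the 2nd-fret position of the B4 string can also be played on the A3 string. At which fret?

Fret 2 on B4 is MIDI 71 + 2 = 73 (Db5). On the A3 string (open MIDI 57), that pitch is 73 − 57 = fret 16.

16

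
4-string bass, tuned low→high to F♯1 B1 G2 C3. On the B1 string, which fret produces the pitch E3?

E3 is 17 semitones above the open B1 (B–C–C#–D–…–D–D#–E), so it sits at fret 17.

17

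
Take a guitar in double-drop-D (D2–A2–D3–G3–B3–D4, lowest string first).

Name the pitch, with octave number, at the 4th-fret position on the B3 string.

D♯4

B3 is MIDI 59. Adding 4 gives 63, which is D♯4.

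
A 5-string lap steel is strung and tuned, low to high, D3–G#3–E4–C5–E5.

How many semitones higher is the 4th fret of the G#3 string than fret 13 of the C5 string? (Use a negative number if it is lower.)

G#3 at fret 4 → C4 (MIDI 60); C5 at fret 13 → C#6 (MIDI 85).
60 − 85 = -25, so the two pitches are 25 semitones apart.

-25 semitones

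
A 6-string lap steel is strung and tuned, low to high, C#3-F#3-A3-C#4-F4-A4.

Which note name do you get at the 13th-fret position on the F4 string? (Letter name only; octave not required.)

F#

Each fret is one semitone, so F4 + 13 = F#.
(Equivalently spelled Gb.)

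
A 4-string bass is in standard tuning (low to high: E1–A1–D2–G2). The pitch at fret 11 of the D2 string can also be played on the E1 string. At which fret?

21

Fret 11 on D2 is MIDI 38 + 11 = 49 (C♯3). On the E1 string (open MIDI 28), that pitch is 49 − 28 = fret 21.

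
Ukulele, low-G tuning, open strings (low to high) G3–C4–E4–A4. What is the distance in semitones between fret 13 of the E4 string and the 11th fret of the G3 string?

11 semitones

E4 at fret 13 → F5 (MIDI 77); G3 at fret 11 → F#4 (MIDI 66).
77 − 66 = 11, so the two pitches are 11 semitones apart, with F5 the higher.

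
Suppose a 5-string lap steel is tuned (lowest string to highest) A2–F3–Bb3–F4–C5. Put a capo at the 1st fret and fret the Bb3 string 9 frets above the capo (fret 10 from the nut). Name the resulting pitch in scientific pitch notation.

The capo raises the open Bb3 by 1 semitone to B3; fretting 9 more gives Bb3 + 1 + 9 = Bb3 + 10 semitones = Ab4.
(Also written G#.)

Ab4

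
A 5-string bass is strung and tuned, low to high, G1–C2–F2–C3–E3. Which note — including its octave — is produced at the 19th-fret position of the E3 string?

B4

E3 is MIDI 52. Adding 19 gives 71, which is B4.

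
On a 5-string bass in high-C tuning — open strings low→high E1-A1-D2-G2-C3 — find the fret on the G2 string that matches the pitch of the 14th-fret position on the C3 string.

C3 at fret 14 is C3 + 14 semitones = D4.
The open G2 string is 5 semitones below the open C3, so the same pitch on the G2 string lies at fret 14 + 5 = 19.

19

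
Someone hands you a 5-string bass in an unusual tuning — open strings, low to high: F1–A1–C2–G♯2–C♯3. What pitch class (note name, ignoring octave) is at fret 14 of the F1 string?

F1 is MIDI 29. Adding 14 gives 43; 43 mod 12 = 7, i.e. G.

G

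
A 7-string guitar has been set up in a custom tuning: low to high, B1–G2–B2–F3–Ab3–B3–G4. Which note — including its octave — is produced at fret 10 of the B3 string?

A4

B3 is MIDI 59. Adding 10 gives 69, which is A4.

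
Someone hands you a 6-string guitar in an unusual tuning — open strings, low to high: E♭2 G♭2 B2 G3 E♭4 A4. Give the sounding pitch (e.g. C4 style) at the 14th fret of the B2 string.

B2 is MIDI 47. Adding 14 gives 61, which is D♭4.

D♭4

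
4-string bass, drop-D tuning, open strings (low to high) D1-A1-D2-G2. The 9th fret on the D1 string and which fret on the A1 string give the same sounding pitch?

2

Fret 9 on D1 is MIDI 26 + 9 = 35 (B1). On the A1 string (open MIDI 33), that pitch is 35 − 33 = fret 2.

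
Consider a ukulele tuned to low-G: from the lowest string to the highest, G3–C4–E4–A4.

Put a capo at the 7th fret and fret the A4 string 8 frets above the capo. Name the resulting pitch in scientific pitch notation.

C6

The capo raises the open A4 by 7 semitones to E5; fretting 8 more gives A4 + 7 + 8 = A4 + 15 semitones = C6.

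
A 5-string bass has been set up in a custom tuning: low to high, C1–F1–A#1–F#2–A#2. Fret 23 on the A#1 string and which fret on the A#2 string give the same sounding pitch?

11

A#1 at fret 23 is A#1 + 23 semitones = A3.
The open A#2 string is 12 semitones above the open A#1, so the same pitch on the A#2 string lies at fret 23 − 12 = 11.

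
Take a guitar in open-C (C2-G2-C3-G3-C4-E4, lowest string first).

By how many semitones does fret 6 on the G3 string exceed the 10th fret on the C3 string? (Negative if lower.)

G3 at fret 6 → C#4 (MIDI 61); C3 at fret 10 → A#3 (MIDI 58).
61 − 58 = 3, so the two pitches are 3 semitones apart.

3 semitones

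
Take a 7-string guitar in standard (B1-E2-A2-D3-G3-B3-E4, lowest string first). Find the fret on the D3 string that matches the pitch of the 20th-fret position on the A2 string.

15

A2 at fret 20 is A2 + 20 semitones = F4.
The open D3 string is 5 semitones above the open A2, so the same pitch on the D3 string lies at fret 20 − 5 = 15.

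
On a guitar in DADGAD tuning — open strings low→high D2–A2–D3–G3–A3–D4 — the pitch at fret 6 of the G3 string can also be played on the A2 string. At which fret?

G3 at fret 6 is G3 + 6 semitones = C♯4.
The open A2 string is 10 semitones below the open G3, so the same pitch on the A2 string lies at fret 6 + 10 = 16.

16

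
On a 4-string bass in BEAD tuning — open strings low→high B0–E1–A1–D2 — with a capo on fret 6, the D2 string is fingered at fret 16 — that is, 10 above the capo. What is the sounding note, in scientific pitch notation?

The capo raises the open D2 by 6 semitones to G#2; fretting 10 more gives D2 + 6 + 10 = D2 + 16 semitones = F#3.

F#3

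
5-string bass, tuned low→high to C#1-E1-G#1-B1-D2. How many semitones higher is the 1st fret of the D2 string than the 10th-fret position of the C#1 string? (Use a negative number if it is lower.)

4 semitones

D2 at fret 1 → D#2 (MIDI 39); C#1 at fret 10 → B1 (MIDI 35).
39 − 35 = 4, so the two pitches are 4 semitones apart.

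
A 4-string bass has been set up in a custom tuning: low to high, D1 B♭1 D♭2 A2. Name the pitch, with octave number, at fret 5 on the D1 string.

The open D1 string plus 5 semitones: D–Eb–E–F–Gb–G.
No B→C boundary is crossed, so the octave stays at 1.

G1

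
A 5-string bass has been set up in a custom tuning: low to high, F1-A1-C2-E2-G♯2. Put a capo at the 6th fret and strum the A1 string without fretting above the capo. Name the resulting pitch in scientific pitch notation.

D♯2

The capo raises the open A1 by 6 semitones to D♯2; fretting 0 more gives A1 + 6 + 0 = A1 + 6 semitones = D♯2.
(Also written E♭.)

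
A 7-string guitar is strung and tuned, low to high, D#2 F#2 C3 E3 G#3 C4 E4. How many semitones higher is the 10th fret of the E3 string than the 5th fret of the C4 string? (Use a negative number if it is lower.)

-3 semitones

E3 at fret 10 → D4 (MIDI 62); C4 at fret 5 → F4 (MIDI 65).
62 − 65 = -3, so the two pitches are 3 semitones apart.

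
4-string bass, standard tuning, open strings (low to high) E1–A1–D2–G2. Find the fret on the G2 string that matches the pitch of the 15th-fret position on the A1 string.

Fret 15 on A1 is MIDI 33 + 15 = 48 (C3). On the G2 string (open MIDI 43), that pitch is 48 − 43 = fret 5.

5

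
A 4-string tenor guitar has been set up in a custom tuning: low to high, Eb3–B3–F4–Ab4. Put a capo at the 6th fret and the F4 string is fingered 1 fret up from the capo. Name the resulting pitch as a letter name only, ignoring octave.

C

The capo raises the open F4 by 6 semitones to B4; fretting 1 more gives F4 + 6 + 1 = F4 + 7 semitones, landing on C.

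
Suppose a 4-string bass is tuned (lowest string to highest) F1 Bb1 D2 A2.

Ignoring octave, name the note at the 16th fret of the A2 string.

Db

Each fret is one semitone, so A2 + 16 = Db.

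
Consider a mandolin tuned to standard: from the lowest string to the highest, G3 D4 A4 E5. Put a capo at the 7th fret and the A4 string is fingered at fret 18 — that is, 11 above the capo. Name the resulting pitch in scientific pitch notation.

The capo raises the open A4 by 7 semitones to E5; fretting 11 more gives A4 + 7 + 11 = A4 + 18 semitones = D♯6.

D♯6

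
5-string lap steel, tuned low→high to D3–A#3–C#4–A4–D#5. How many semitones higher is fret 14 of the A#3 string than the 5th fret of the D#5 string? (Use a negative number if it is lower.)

-8 semitones

A#3 at fret 14 → C5 (MIDI 72); D#5 at fret 5 → G#5 (MIDI 80).
72 − 80 = -8, so the two pitches are 8 semitones apart.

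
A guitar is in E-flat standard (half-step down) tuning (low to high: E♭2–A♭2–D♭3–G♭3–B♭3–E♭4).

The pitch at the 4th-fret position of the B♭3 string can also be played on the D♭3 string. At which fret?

Fret 4 on B♭3 is MIDI 58 + 4 = 62 (D4). On the D♭3 string (open MIDI 49), that pitch is 62 − 49 = fret 13.

13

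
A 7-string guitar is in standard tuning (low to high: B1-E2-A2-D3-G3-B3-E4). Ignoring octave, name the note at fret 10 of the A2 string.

A2 is MIDI 45. Adding 10 gives 55; 55 mod 12 = 7, i.e. G.

G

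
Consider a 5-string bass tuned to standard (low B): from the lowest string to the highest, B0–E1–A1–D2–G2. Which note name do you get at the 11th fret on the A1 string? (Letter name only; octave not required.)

A1 is MIDI 33. Adding 11 gives 44; 44 mod 12 = 8, i.e. G♯.
(Equivalently spelled A♭.)

G♯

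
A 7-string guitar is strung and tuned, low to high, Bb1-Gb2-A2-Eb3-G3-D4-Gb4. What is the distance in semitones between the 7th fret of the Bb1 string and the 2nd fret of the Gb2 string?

3 semitones

Bb1 at fret 7 → F2 (MIDI 41); Gb2 at fret 2 → Ab2 (MIDI 44).
41 − 44 = -3, so the two pitches are 3 semitones apart, with Ab2 the higher.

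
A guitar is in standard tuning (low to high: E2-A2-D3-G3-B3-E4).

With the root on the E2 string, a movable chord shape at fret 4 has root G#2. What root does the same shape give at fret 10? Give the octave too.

D3

Moving from fret 4 to fret 10 shifts the root by 6 semitones.
G#2 up 6 semitones is D3.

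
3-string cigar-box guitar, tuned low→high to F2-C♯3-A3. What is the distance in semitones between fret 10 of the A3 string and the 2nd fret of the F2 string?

A3 at fret 10 → G4 (MIDI 67); F2 at fret 2 → G2 (MIDI 43).
67 − 43 = 24, so the two pitches are 24 semitones apart, with G4 the higher.

24 semitones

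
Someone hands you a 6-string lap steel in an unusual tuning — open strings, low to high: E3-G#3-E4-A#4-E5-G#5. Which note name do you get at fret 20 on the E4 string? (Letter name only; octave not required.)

C

The open E4 string plus 20 semitones: E–F–F#–G–…–A#–B–C.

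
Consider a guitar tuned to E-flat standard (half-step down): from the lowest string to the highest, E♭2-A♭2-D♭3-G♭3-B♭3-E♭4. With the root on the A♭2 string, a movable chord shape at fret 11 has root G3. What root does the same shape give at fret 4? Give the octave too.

C3

Moving from fret 11 to fret 4 shifts the root by -7 semitones.
G3 down 7 semitones is C3.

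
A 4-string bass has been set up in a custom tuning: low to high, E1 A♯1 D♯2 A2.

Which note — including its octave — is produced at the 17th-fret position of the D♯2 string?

G♯3

The open D♯2 string plus 17 semitones: D#–E–F–F#–…–F#–G–G#.
The walk passes from B into C once, so the octave number goes from 2 to 3.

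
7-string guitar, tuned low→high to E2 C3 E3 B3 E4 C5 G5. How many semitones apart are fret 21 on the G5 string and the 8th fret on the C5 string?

20 semitones

G5 at fret 21 → E7 (MIDI 100); C5 at fret 8 → Ab5 (MIDI 80).
100 − 80 = 20, so the two pitches are 20 semitones apart, with E7 the higher.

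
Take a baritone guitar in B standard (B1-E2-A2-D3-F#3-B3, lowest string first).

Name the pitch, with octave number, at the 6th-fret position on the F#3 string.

The open F#3 string plus 6 semitones: F#–G–G#–A–A#–B–C.
The walk passes from B into C once, so the octave number goes from 3 to 4.

C4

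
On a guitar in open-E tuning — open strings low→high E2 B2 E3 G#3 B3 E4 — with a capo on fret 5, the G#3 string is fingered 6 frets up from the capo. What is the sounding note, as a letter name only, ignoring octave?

The capo raises the open G#3 by 5 semitones to C#4; fretting 6 more gives G#3 + 5 + 6 = G#3 + 11 semitones, landing on G.

G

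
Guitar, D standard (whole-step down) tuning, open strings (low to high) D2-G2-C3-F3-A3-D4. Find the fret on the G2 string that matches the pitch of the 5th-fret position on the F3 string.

F3 at fret 5 is F3 + 5 semitones = A#3.
The open G2 string is 10 semitones below the open F3, so the same pitch on the G2 string lies at fret 5 + 10 = 15.

15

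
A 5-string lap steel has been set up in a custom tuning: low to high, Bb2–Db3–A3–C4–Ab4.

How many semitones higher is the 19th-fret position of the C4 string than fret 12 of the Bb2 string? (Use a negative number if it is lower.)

C4 at fret 19 → G5 (MIDI 79); Bb2 at fret 12 → Bb3 (MIDI 58).
79 − 58 = 21, so the two pitches are 21 semitones apart.

21 semitones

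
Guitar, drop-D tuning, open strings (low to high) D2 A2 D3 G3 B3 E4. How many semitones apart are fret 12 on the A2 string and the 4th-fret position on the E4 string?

11 semitones

A2 at fret 12 → A3 (MIDI 57); E4 at fret 4 → G#4 (MIDI 68).
57 − 68 = -11, so the two pitches are 11 semitones apart, with G#4 the higher.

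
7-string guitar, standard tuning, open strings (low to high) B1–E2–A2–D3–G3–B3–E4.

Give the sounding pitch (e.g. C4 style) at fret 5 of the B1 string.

E2

Each fret is one semitone, so B1 + 5 = E2.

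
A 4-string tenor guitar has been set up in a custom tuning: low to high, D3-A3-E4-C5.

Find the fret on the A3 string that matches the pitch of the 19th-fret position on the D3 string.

12

Fret 19 on D3 is MIDI 50 + 19 = 69 (A4). On the A3 string (open MIDI 57), that pitch is 69 − 57 = fret 12.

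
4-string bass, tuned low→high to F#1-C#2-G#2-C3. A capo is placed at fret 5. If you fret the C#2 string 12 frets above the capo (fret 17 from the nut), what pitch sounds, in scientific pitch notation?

F#3

The capo raises the open C#2 by 5 semitones to F#2; fretting 12 more gives C#2 + 5 + 12 = C#2 + 17 semitones = F#3.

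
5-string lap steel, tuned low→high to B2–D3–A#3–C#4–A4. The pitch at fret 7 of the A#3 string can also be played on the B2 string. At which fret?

Fret 7 on A#3 is MIDI 58 + 7 = 65 (F4). On the B2 string (open MIDI 47), that pitch is 65 − 47 = fret 18.

18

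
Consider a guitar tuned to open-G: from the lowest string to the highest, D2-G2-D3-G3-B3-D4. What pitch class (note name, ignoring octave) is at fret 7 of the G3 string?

G3 is MIDI 55. Adding 7 gives 62; 62 mod 12 = 2, i.e. D.

D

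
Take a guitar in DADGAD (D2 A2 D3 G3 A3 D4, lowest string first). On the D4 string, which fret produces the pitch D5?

12

D5 is 12 semitones above the open D4 (D–D#–E–F–…–C–C#–D), so it sits at fret 12.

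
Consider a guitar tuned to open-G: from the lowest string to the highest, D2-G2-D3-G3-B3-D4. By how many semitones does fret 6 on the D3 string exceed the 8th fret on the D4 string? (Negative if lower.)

-14 semitones

D3 at fret 6 → G#3 (MIDI 56); D4 at fret 8 → A#4 (MIDI 70).
56 − 70 = -14, so the two pitches are 14 semitones apart.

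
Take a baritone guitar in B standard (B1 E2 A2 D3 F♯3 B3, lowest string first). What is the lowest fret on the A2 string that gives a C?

3

From A2, count semitones up the chromatic scale until reaching C: A–A#–B–C — 3 steps.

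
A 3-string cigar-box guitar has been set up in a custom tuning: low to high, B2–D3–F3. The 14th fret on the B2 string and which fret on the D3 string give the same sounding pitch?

B2 at fret 14 is B2 + 14 semitones = C#4.
The open D3 string is 3 semitones above the open B2, so the same pitch on the D3 string lies at fret 14 − 3 = 11.

11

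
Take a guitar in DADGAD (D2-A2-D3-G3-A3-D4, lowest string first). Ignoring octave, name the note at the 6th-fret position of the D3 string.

The open D3 string plus 6 semitones: D–D#–E–F–F#–G–G#.

G♯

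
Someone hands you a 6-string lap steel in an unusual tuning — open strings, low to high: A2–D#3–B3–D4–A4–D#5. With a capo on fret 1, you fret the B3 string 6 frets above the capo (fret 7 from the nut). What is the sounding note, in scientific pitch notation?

F#4

The capo raises the open B3 by 1 semitone to C4; fretting 6 more gives B3 + 1 + 6 = B3 + 7 semitones = F#4.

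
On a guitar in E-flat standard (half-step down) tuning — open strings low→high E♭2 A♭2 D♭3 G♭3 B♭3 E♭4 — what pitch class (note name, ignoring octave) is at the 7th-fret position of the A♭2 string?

A♭2 is MIDI 44. Adding 7 gives 51; 51 mod 12 = 3, i.e. E♭.

E♭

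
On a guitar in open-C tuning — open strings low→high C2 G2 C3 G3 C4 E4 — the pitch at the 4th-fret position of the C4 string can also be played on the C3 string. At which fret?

16

C4 at fret 4 is C4 + 4 semitones = E4.
The open C3 string is 12 semitones below the open C4, so the same pitch on the C3 string lies at fret 4 + 12 = 16.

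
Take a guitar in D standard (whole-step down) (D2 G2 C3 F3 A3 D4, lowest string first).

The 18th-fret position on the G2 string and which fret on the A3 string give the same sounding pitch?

Fret 18 on G2 is MIDI 43 + 18 = 61 (C♯4). On the A3 string (open MIDI 57), that pitch is 61 − 57 = fret 4.

4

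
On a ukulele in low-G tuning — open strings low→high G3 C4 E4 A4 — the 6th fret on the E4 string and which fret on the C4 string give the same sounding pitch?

10

E4 at fret 6 is E4 + 6 semitones = A#4.
The open C4 string is 4 semitones below the open E4, so the same pitch on the C4 string lies at fret 6 + 4 = 10.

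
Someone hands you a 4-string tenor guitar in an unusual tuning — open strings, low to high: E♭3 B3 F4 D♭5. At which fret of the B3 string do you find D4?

3

D4 is 3 semitones above the open B3 (B–C–Db–D), so it sits at fret 3.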